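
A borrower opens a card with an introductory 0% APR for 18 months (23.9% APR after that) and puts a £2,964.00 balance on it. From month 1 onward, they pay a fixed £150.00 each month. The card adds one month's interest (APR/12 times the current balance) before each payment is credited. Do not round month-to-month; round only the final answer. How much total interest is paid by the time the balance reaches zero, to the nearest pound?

Promo months 1–18 at r₀ = 0%/12 = 0; months 19+ at r₁ = 23.9%/12 = 0.0199167.
After month 18 (no interest yet): B = £2,964.00 − 18·£150.00 = £264.00.
Then at r₁ with £150.00/mo: n₂ = −ln(1 − r₁·B/P)/ln(1+r₁) ≈ 1.81 → 2 more payments.
Total paid = 19·£150.00 + £121.63 = £2,971.63; interest = £2,971.63 − £2,964.00 = £7.63.

£8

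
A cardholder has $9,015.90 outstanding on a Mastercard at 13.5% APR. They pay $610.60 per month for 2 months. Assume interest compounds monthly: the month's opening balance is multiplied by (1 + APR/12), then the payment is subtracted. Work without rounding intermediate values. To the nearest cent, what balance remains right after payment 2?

Monthly rate r = 13.5%/12 = 1.125% = 0.01125.
Each month: B ← B·(1+r) − $610.60.
Month 1: interest $101.43; balance after payment $8,506.73.
Month 2: interest $95.70; balance after payment $7,991.83.

$7,991.83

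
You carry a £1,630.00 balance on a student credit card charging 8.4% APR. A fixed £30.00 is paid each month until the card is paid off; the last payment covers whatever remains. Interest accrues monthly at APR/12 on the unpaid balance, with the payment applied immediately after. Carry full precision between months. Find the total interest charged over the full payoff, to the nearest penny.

Monthly rate r = 8.4%/12 = 0.7% = 0.007.
Payoff takes n = ⌈−ln(1 − rB₀/P)/ln(1+r)⌉ = ⌈68.607⌉ = 69 payments; the last is £18.22.
Total paid = 68·£30.00 + £18.22 = £2,058.22.
Total interest = total paid − principal = £2,058.22 − £1,630.00 = £428.22.

£428.22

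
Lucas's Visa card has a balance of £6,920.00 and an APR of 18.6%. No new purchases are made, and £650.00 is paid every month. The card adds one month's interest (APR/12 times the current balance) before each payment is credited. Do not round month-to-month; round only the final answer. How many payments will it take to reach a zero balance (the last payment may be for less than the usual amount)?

12 payments

Monthly rate r = 18.6%/12 = 1.55% = 0.0155.
Recurrence: B ← B·(1+r) − £650.00.
Month 1: interest £107.26; balance after payment £6,377.26.
Month 2: interest £98.85; balance after payment £5,826.11.
Closed form: n = −ln(1 − rB₀/P)/ln(1+r) = −ln(0.83498)/ln(1.0155) ≈ 11.725, so the balance reaches zero during payment 12.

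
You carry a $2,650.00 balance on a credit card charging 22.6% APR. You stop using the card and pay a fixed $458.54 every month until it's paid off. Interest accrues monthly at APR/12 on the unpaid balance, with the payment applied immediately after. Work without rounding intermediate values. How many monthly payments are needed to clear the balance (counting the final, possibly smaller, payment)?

7 months

Monthly rate r = 22.6%/12 = 1.88333% = 0.0188333.
Recurrence: B ← B·(1+r) − $458.54.
Month 1: interest $49.91; balance after payment $2,241.37.
Month 2: interest $42.21; balance after payment $1,825.04.
Closed form: n = −ln(1 − rB₀/P)/ln(1+r) = −ln(0.89116)/ln(1.01883) ≈ 6.176, so the balance reaches zero during payment 7.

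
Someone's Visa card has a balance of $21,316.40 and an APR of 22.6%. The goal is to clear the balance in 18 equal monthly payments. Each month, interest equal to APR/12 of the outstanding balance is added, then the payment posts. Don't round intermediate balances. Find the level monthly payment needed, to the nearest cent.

Monthly rate r = 22.6%/12 = 1.88333% = 0.0188333.
Level-payment amortization: P = B₀·r / (1 − (1+r)^(−n)) = 21316.40·0.0188333 / (1 − 1.01883^(−18)).
Denominator 1 − (1+r)^(−18) = 0.285267743.
P = 401.459 / 0.285267743 ≈ 1407.31.

$1,407.31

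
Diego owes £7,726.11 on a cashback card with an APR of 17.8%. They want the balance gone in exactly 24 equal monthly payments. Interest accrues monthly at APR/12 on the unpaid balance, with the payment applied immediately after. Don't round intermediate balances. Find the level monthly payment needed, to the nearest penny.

Monthly rate r = 17.8%/12 = 1.48333% = 0.0148333.
Level-payment amortization: P = B₀·r / (1 − (1+r)^(−n)) = 7726.11·0.0148333 / (1 − 1.01483^(−24)).
Denominator 1 − (1+r)^(−24) = 0.297693591.
P = 114.604 / 0.297693591 ≈ 384.97.

£384.97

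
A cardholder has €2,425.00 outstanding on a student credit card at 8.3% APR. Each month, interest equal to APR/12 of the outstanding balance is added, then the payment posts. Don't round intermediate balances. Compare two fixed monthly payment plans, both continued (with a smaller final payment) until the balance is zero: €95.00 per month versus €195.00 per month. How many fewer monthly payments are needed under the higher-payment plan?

Monthly rate r = 8.3%/12 = 0.691667% = 0.00691667.
At €95.00/mo: n = ⌈−ln(1 − rB₀/P)/ln(1+r)⌉ = 29 payments (last €17.43); total interest = total paid − €2,425.00 = €252.43.
At €195.00/mo: 14 payments (last €9.48); total interest €119.48.
Payments saved = 29 − 14 = 15.

15 fewer payments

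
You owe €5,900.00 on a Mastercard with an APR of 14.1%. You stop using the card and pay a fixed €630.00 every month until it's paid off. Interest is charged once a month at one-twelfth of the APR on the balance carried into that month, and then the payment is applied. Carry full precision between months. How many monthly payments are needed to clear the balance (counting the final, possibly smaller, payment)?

10 payments

Monthly rate r = 14.1%/12 = 1.175% = 0.01175.
Recurrence: B ← B·(1+r) − €630.00.
Month 1: interest €69.33; balance after payment €5,339.32.
Month 2: interest €62.74; balance after payment €4,772.06.
Closed form: n = −ln(1 − rB₀/P)/ln(1+r) = −ln(0.88996)/ln(1.01175) ≈ 9.980, so the balance reaches zero during payment 10.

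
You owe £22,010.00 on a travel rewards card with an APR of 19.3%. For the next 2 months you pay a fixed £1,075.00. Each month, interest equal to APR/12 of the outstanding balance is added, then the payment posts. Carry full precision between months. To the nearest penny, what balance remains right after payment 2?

Monthly rate r = 19.3%/12 = 1.60833% = 0.0160833.
Each month: B ← B·(1+r) − £1,075.00.
Month 1: interest £353.99; balance after payment £21,288.99.
Month 2: interest £342.40; balance after payment £20,556.39.

£20,556.39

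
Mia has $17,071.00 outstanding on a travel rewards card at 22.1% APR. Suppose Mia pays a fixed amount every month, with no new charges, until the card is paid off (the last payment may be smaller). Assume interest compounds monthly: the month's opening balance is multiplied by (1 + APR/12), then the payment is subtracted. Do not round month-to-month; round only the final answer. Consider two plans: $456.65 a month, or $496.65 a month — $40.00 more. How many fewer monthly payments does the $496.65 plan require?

9 fewer payments

Monthly rate r = 22.1%/12 = 1.84167% = 0.0184167.
At $456.65/mo: n = ⌈−ln(1 − rB₀/P)/ln(1+r)⌉ = 64 payments (last $415.03); total interest = total paid − $17,071.00 = $12,112.98.
At $496.65/mo: 55 payments (last $463.03); total interest $10,211.13.
Payments saved = 64 − 55 = 9.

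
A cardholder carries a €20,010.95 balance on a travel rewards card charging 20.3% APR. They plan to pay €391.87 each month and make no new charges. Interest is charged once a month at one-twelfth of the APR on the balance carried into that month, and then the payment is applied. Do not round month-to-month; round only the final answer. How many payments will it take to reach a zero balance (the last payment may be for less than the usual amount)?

119 months

Monthly rate r = 20.3%/12 = 1.69167% = 0.0169167.
Recurrence: B ← B·(1+r) − €391.87.
Month 1: interest €338.52; balance after payment €19,957.60.
Month 2: interest €337.62; balance after payment €19,903.34.
Closed form: n = −ln(1 − rB₀/P)/ln(1+r) = −ln(0.13615)/ln(1.01692) ≈ 118.868, so the balance reaches zero during payment 119.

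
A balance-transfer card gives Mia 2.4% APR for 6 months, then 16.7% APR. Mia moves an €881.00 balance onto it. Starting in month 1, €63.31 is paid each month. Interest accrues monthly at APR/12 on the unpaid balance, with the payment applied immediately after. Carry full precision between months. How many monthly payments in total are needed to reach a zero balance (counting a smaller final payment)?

15 months

Promo months 1–6 at r₀ = 2.4%/12 = 0.002; months 7+ at r₁ = 16.7%/12 = 0.0139167.
After month 6: iterate B ← B·(1+r₀) − €63.31 for 6 months → €509.86.
Then at r₁ with €63.31/mo: n₂ = −ln(1 − r₁·B/P)/ln(1+r₁) ≈ 8.60 → 9 more payments.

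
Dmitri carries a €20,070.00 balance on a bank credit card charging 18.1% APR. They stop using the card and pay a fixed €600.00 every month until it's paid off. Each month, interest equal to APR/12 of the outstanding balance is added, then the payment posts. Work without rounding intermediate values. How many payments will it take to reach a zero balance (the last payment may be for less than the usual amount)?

Monthly rate r = 18.1%/12 = 1.50833% = 0.0150833.
Recurrence: B ← B·(1+r) − €600.00.
Month 1: interest €302.72; balance after payment €19,772.72.
Month 2: interest €298.24; balance after payment €19,470.96.
Closed form: n = −ln(1 − rB₀/P)/ln(1+r) = −ln(0.49546)/ln(1.01508) ≈ 46.909, so the balance reaches zero during payment 47.

47 payments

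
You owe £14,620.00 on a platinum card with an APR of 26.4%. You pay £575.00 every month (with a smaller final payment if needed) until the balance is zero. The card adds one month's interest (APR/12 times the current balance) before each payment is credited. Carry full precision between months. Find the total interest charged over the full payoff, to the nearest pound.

Monthly rate r = 26.4%/12 = 2.2% = 0.022.
Payoff takes n = ⌈−ln(1 − rB₀/P)/ln(1+r)⌉ = ⌈37.661⌉ = 38 payments; the last is £381.45.
Total paid = 37·£575.00 + £381.45 = £21,656.45.
Total interest = total paid − principal = £21,656.45 − £14,620.00 = £7,036.45.

£7,036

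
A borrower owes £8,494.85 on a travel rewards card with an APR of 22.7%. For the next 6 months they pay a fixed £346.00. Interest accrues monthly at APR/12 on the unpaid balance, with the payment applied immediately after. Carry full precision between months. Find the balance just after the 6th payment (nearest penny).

Monthly rate r = 22.7%/12 = 1.89167% = 0.0189167.
Each month: B ← B·(1+r) − £346.00.
Month 1: interest £160.69; balance after payment £8,309.54.
Month 2: interest £157.19; balance after payment £8,120.73.
Month 3: interest £153.62; balance after payment £7,928.35.
Month 4: interest £149.98; balance after payment £7,732.33.
Month 5: interest £146.27; balance after payment £7,532.60.
Month 6: interest £142.49; balance after payment £7,329.09.

£7,329.09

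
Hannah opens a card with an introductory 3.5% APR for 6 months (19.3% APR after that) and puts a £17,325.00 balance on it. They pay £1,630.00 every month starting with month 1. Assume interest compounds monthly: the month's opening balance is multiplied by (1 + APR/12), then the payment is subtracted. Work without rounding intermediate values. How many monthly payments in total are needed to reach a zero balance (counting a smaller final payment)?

12 months

Promo months 1–6 at r₀ = 3.5%/12 = 0.00291667; months 7+ at r₁ = 19.3%/12 = 0.0160833.
After month 6: iterate B ← B·(1+r₀) − £1,630.00 for 6 months → £7,778.82.
Then at r₁ with £1,630.00/mo: n₂ = −ln(1 − r₁·B/P)/ln(1+r₁) ≈ 5.01 → 6 more payments.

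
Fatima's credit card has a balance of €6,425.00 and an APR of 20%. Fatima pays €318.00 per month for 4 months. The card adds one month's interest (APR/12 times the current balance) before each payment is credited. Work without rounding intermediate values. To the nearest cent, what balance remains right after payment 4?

€5,560.01

Monthly rate r = 20%/12 = 1.66667% = 0.0166667.
Each month: B ← B·(1+r) − €318.00.
Month 1: interest €107.08; balance after payment €6,214.08.
Month 2: interest €103.57; balance after payment €5,999.65.
Month 3: interest €99.99; balance after payment €5,781.65.
Month 4: interest €96.36; balance after payment €5,560.01.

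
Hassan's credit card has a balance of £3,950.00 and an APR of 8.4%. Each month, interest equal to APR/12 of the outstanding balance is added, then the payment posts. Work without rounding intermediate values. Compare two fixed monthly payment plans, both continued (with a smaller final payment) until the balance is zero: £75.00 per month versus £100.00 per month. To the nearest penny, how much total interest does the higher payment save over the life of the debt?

Monthly rate r = 8.4%/12 = 0.7% = 0.007.
At £75.00/mo: n = ⌈−ln(1 − rB₀/P)/ln(1+r)⌉ = 66 payments (last £69.97); total interest = total paid − £3,950.00 = £994.97.
At £100.00/mo: 47 payments (last £39.89); total interest £689.89.
Interest saved = £994.97 − £689.89 = £305.08.

£305.08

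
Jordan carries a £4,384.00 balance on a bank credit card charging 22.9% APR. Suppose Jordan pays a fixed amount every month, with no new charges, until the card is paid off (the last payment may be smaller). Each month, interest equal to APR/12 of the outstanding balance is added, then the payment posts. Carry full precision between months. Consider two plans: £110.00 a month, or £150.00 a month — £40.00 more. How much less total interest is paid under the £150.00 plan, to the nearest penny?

£1,844.12

Monthly rate r = 22.9%/12 = 1.90833% = 0.0190833.
At £110.00/mo: n = ⌈−ln(1 − rB₀/P)/ln(1+r)⌉ = 76 payments (last £68.20); total interest = total paid − £4,384.00 = £3,934.20.
At £150.00/mo: 44 payments (last £24.08); total interest £2,090.08.
Interest saved = £3,934.20 − £2,090.08 = £1,844.12.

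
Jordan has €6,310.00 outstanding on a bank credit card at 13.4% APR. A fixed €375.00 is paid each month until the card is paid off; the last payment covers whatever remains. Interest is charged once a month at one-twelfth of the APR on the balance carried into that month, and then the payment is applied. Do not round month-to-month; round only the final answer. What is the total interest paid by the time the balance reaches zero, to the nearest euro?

€719

Monthly rate r = 13.4%/12 = 1.11667% = 0.0111667.
Payoff takes n = ⌈−ln(1 − rB₀/P)/ln(1+r)⌉ = ⌈18.742⌉ = 19 payments; the last is €278.76.
Total paid = 18·€375.00 + €278.76 = €7,028.76.
Total interest = total paid − principal = €7,028.76 − €6,310.00 = €718.76.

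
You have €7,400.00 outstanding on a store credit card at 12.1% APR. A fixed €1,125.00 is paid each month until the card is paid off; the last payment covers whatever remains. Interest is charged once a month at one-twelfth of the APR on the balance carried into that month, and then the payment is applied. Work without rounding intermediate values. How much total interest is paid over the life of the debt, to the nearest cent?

Monthly rate r = 12.1%/12 = 1.00833% = 0.0100833.
Payoff takes n = ⌈−ln(1 − rB₀/P)/ln(1+r)⌉ = ⌈6.840⌉ = 7 payments; the last is €946.12.
Total paid = 6·€1,125.00 + €946.12 = €7,696.12.
Total interest = total paid − principal = €7,696.12 − €7,400.00 = €296.12.

€296.12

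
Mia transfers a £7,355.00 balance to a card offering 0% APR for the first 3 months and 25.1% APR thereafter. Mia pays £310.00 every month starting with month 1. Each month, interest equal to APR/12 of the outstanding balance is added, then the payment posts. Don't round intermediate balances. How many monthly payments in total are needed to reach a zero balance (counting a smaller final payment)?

Promo months 1–3 at r₀ = 0%/12 = 0; months 4+ at r₁ = 25.1%/12 = 0.0209167.
After month 3 (no interest yet): B = £7,355.00 − 3·£310.00 = £6,425.00.
Then at r₁ with £310.00/mo: n₂ = −ln(1 − r₁·B/P)/ln(1+r₁) ≈ 27.45 → 28 more payments.

31 months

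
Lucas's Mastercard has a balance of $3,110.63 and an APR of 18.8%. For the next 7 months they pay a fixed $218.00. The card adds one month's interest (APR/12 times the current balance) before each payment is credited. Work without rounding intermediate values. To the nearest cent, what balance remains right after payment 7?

Monthly rate r = 18.8%/12 = 1.56667% = 0.0156667.
Each month: B ← B·(1+r) − $218.00.
Month 1: interest $48.73; balance after payment $2,941.36.
Month 2: interest $46.08; balance after payment $2,769.44.
Month 3: interest $43.39; balance after payment $2,594.83.
Month 4: interest $40.65; balance after payment $2,417.48.
Month 5: interest $37.87; balance after payment $2,237.36.
Month 6: interest $35.05; balance after payment $2,054.41.
Month 7: interest $32.19; balance after payment $1,868.60.

$1,868.60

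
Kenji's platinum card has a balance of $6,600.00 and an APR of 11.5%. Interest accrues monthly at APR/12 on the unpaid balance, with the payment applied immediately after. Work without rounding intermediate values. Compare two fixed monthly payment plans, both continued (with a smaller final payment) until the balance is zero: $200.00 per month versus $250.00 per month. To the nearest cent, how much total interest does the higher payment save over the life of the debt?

Monthly rate r = 11.5%/12 = 0.958333% = 0.00958333.
At $200.00/mo: n = ⌈−ln(1 − rB₀/P)/ln(1+r)⌉ = 40 payments (last $171.91); total interest = total paid − $6,600.00 = $1,371.91.
At $250.00/mo: 31 payments (last $146.00); total interest $1,046.00.
Interest saved = $1,371.91 − $1,046.00 = $325.91.

$325.91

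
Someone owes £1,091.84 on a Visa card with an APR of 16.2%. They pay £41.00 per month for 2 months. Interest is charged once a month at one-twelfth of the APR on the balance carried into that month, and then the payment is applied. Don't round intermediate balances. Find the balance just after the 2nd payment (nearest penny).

£1,038.97

Monthly rate r = 16.2%/12 = 1.35% = 0.0135.
Each month: B ← B·(1+r) − £41.00.
Month 1: interest £14.74; balance after payment £1,065.58.
Month 2: interest £14.39; balance after payment £1,038.97.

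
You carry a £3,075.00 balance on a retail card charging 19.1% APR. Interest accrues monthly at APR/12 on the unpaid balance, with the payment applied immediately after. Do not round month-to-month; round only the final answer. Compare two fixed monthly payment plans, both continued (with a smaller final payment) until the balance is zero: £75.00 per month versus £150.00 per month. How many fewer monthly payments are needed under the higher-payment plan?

Monthly rate r = 19.1%/12 = 1.59167% = 0.0159167.
At £75.00/mo: n = ⌈−ln(1 − rB₀/P)/ln(1+r)⌉ = 67 payments (last £71.28); total interest = total paid − £3,075.00 = £1,946.28.
At £150.00/mo: 26 payments (last £1.67); total interest £676.67.
Payments saved = 67 − 26 = 41.

41 fewer payments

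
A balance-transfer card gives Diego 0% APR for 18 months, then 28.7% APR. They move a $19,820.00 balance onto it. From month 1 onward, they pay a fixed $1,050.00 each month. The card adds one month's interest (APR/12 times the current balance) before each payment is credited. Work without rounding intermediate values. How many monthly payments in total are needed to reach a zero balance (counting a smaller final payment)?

19 payments

Promo months 1–18 at r₀ = 0%/12 = 0; months 19+ at r₁ = 28.7%/12 = 0.0239167.
After month 18 (no interest yet): B = $19,820.00 − 18·$1,050.00 = $920.00.
Then at r₁ with $1,050.00/mo: n₂ = −ln(1 − r₁·B/P)/ln(1+r₁) ≈ 0.90 → 1 more payments.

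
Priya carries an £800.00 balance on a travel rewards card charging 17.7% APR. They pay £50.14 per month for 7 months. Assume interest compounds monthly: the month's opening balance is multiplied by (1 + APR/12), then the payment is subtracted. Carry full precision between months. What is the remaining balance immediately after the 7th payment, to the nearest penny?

£519.45

Monthly rate r = 17.7%/12 = 1.475% = 0.01475.
Each month: B ← B·(1+r) − £50.14.
Month 1: interest £11.80; balance after payment £761.66.
Month 2: interest £11.23; balance after payment £722.75.
Month 3: interest £10.66; balance after payment £683.28.
Month 4: interest £10.08; balance after payment £643.21.
Month 5: interest £9.49; balance after payment £602.56.
Month 6: interest £8.89; balance after payment £561.31.
Month 7: interest £8.28; balance after payment £519.45.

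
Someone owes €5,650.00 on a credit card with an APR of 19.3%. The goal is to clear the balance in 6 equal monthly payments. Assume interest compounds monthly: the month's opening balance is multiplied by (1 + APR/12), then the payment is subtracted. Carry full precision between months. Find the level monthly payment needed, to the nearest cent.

Monthly rate r = 19.3%/12 = 1.60833% = 0.0160833.
Level-payment amortization: P = B₀·r / (1 − (1+r)^(−n)) = 5650.00·0.0160833 / (1 − 1.01608^(−6)).
Denominator 1 − (1+r)^(−6) = 0.0912926654.
P = 90.8708 / 0.0912926654 ≈ 995.38.

€995.38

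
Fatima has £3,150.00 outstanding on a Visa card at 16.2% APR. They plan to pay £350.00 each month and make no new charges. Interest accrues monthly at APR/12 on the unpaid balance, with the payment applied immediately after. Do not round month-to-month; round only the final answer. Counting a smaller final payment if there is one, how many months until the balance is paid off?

10 payments

Monthly rate r = 16.2%/12 = 1.35% = 0.0135.
Recurrence: B ← B·(1+r) − £350.00.
Month 1: interest £42.52; balance after payment £2,842.53.
Month 2: interest £38.37; balance after payment £2,530.90.
Closed form: n = −ln(1 − rB₀/P)/ln(1+r) = −ln(0.8785)/ln(1.0135) ≈ 9.660, so the balance reaches zero during payment 10.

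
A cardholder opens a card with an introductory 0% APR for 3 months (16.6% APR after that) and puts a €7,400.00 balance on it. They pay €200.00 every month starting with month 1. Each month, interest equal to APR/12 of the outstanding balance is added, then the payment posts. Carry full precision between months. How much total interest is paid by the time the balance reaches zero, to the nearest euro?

Promo months 1–3 at r₀ = 0%/12 = 0; months 4+ at r₁ = 16.6%/12 = 0.0138333.
After month 3 (no interest yet): B = €7,400.00 − 3·€200.00 = €6,800.00.
Then at r₁ with €200.00/mo: n₂ = −ln(1 − r₁·B/P)/ln(1+r₁) ≈ 46.26 → 47 more payments.
Total paid = 49·€200.00 + €51.73 = €9,851.73; interest = €9,851.73 − €7,400.00 = €2,451.73.

€2,452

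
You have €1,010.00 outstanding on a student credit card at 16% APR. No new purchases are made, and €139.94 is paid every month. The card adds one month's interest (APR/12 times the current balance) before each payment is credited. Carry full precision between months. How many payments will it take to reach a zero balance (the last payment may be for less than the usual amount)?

Monthly rate r = 16%/12 = 1.33333% = 0.0133333.
Recurrence: B ← B·(1+r) − €139.94.
Month 1: interest €13.47; balance after payment €883.53.
Month 2: interest €11.78; balance after payment €755.37.
Closed form: n = −ln(1 − rB₀/P)/ln(1+r) = −ln(0.90377)/ln(1.01333) ≈ 7.639, so the balance reaches zero during payment 8.

8 months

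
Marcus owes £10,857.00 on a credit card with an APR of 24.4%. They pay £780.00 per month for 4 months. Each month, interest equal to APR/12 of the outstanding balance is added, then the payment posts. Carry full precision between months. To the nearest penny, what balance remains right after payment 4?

£8,550.88

Monthly rate r = 24.4%/12 = 2.03333% = 0.0203333.
Each month: B ← B·(1+r) − £780.00.
Month 1: interest £220.76; balance after payment £10,297.76.
Month 2: interest £209.39; balance after payment £9,727.15.
Month 3: interest £197.79; balance after payment £9,144.93.
Month 4: interest £185.95; balance after payment £8,550.88.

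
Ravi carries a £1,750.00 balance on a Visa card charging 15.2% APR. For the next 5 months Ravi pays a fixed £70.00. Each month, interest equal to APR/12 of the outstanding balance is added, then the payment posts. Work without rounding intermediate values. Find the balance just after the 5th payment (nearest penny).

Monthly rate r = 15.2%/12 = 1.26667% = 0.0126667.
Each month: B ← B·(1+r) − £70.00.
Month 1: interest £22.17; balance after payment £1,702.17.
Month 2: interest £21.56; balance after payment £1,653.73.
Month 3: interest £20.95; balance after payment £1,604.67.
Month 4: interest £20.33; balance after payment £1,555.00.
Month 5: interest £19.70; balance after payment £1,504.70.

£1,504.70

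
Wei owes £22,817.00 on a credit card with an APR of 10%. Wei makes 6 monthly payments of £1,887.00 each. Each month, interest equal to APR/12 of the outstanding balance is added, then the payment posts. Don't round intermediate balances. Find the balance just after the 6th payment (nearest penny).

£12,421.37

Monthly rate r = 10%/12 = 0.833333% = 0.00833333.
Each month: B ← B·(1+r) − £1,887.00.
Month 1: interest £190.14; balance after payment £21,120.14.
Month 2: interest £176.00; balance after payment £19,409.14.
Month 3: interest £161.74; balance after payment £17,683.89.
Month 4: interest £147.37; balance after payment £15,944.25.
Month 5: interest £132.87; balance after payment £14,190.12.
Month 6: interest £118.25; balance after payment £12,421.37.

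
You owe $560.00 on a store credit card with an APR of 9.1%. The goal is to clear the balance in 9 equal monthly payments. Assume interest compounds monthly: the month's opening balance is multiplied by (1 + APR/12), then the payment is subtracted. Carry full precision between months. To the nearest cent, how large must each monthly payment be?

Monthly rate r = 9.1%/12 = 0.758333% = 0.00758333.
Level-payment amortization: P = B₀·r / (1 − (1+r)^(−n)) = 560.00·0.00758333 / (1 − 1.00758^(−9)).
Denominator 1 − (1+r)^(−9) = 0.0657325378.
P = 4.24667 / 0.0657325378 ≈ 64.61.

$64.61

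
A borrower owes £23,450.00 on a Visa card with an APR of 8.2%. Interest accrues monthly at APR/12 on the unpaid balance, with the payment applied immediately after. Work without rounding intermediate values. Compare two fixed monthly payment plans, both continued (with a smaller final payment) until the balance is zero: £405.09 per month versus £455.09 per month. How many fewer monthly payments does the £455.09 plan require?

Monthly rate r = 8.2%/12 = 0.683333% = 0.00683333.
At £405.09/mo: n = ⌈−ln(1 − rB₀/P)/ln(1+r)⌉ = 74 payments (last £376.84); total interest = total paid − £23,450.00 = £6,498.41.
At £455.09/mo: 64 payments (last £334.32); total interest £5,554.99.
Payments saved = 74 − 64 = 10.

10 fewer payments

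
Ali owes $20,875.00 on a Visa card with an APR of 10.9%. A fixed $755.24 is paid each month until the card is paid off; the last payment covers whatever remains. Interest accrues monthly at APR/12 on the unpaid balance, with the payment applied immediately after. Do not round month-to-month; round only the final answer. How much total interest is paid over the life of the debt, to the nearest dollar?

$3,272

Monthly rate r = 10.9%/12 = 0.908333% = 0.00908333.
Payoff takes n = ⌈−ln(1 − rB₀/P)/ln(1+r)⌉ = ⌈31.972⌉ = 32 payments; the last is $734.37.
Total paid = 31·$755.24 + $734.37 = $24,146.81.
Total interest = total paid − principal = $24,146.81 − $20,875.00 = $3,271.81.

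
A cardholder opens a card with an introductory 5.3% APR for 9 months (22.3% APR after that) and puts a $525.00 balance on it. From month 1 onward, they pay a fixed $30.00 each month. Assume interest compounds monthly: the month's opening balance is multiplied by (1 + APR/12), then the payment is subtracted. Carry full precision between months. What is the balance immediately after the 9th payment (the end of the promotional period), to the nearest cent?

$271.42

Promo months 1–9 at r₀ = 5.3%/12 = 0.00441667; months 10+ at r₁ = 22.3%/12 = 0.0185833.
After month 9: iterate B ← B·(1+r₀) − $30.00 for 9 months → $271.42.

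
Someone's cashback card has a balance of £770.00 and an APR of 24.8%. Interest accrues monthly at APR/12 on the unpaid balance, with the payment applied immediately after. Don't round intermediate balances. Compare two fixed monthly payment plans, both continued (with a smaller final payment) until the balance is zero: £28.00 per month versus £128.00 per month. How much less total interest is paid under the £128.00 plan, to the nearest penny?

£318.90

Monthly rate r = 24.8%/12 = 2.06667% = 0.0206667.
At £28.00/mo: n = ⌈−ln(1 − rB₀/P)/ln(1+r)⌉ = 42 payments (last £1.94); total interest = total paid − £770.00 = £379.94.
At £128.00/mo: 7 payments (last £63.04); total interest £61.04.
Interest saved = £379.94 − £61.04 = £318.90.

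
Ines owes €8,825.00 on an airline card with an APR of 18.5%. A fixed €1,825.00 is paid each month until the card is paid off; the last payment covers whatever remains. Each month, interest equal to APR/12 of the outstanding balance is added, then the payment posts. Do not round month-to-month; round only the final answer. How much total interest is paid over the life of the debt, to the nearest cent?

Monthly rate r = 18.5%/12 = 1.54167% = 0.0154167.
Payoff takes n = ⌈−ln(1 − rB₀/P)/ln(1+r)⌉ = ⌈5.064⌉ = 6 payments; the last is €117.62.
Total paid = 5·€1,825.00 + €117.62 = €9,242.62.
Total interest = total paid − principal = €9,242.62 − €8,825.00 = €417.62.

€417.62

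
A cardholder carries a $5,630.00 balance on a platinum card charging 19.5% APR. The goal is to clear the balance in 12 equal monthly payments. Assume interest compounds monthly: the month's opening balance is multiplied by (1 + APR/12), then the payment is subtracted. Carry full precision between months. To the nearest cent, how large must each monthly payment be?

Monthly rate r = 19.5%/12 = 1.625% = 0.01625.
Level-payment amortization: P = B₀·r / (1 − (1+r)^(−n)) = 5630.00·0.01625 / (1 − 1.01625^(−12)).
Denominator 1 − (1+r)^(−12) = 0.175874605.
P = 91.4875 / 0.175874605 ≈ 520.19.

$520.19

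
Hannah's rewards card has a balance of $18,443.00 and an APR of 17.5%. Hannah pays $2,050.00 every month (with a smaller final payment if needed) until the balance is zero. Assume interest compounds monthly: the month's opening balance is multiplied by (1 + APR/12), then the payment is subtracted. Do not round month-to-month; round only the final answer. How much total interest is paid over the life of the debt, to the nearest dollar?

Monthly rate r = 17.5%/12 = 1.45833% = 0.0145833.
Payoff takes n = ⌈−ln(1 − rB₀/P)/ln(1+r)⌉ = ⌈9.714⌉ = 10 payments; the last is $1,467.16.
Total paid = 9·$2,050.00 + $1,467.16 = $19,917.16.
Total interest = total paid − principal = $19,917.16 − $18,443.00 = $1,474.16.

$1,474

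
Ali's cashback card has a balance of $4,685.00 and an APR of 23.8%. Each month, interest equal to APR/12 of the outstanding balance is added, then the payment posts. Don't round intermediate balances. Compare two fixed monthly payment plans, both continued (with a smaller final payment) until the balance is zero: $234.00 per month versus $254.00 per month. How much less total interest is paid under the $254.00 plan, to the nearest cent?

$138.66

Monthly rate r = 23.8%/12 = 1.98333% = 0.0198333.
At $234.00/mo: n = ⌈−ln(1 − rB₀/P)/ln(1+r)⌉ = 26 payments (last $179.23); total interest = total paid − $4,685.00 = $1,344.23.
At $254.00/mo: 24 payments (last $48.57); total interest $1,205.57.
Interest saved = $1,344.23 − $1,205.57 = $138.66.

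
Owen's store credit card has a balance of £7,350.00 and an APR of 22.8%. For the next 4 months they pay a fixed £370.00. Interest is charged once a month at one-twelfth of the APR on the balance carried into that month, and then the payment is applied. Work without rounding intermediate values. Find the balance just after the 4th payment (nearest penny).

£6,402.01

Monthly rate r = 22.8%/12 = 1.9% = 0.019.
Each month: B ← B·(1+r) − £370.00.
Month 1: interest £139.65; balance after payment £7,119.65.
Month 2: interest £135.27; balance after payment £6,884.92.
Month 3: interest £130.81; balance after payment £6,645.74.
Month 4: interest £126.27; balance after payment £6,402.01.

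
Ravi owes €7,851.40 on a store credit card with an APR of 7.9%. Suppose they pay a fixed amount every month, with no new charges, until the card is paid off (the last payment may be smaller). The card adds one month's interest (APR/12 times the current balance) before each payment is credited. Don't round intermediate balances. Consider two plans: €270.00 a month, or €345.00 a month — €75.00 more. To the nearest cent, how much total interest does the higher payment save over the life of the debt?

Monthly rate r = 7.9%/12 = 0.658333% = 0.00658333.
At €270.00/mo: n = ⌈−ln(1 − rB₀/P)/ln(1+r)⌉ = 33 payments (last €103.99); total interest = total paid − €7,851.40 = €892.59.
At €345.00/mo: 25 payments (last €253.99); total interest €682.59.
Interest saved = €892.59 − €682.59 = €210.00.

€210.00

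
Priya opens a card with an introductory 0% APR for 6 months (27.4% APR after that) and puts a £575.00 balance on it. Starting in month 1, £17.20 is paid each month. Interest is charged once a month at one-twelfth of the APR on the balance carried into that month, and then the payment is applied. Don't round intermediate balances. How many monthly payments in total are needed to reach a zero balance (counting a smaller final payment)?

Promo months 1–6 at r₀ = 0%/12 = 0; months 7+ at r₁ = 27.4%/12 = 0.0228333.
After month 6 (no interest yet): B = £575.00 − 6·£17.20 = £471.80.
Then at r₁ with £17.20/mo: n₂ = −ln(1 − r₁·B/P)/ln(1+r₁) ≈ 43.60 → 44 more payments.

50 payments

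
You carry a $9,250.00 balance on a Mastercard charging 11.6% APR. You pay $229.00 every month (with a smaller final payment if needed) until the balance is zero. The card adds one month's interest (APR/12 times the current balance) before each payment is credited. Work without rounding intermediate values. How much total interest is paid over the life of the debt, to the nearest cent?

Monthly rate r = 11.6%/12 = 0.966667% = 0.00966667.
Payoff takes n = ⌈−ln(1 − rB₀/P)/ln(1+r)⌉ = ⌈51.460⌉ = 52 payments; the last is $105.67.
Total paid = 51·$229.00 + $105.67 = $11,784.67.
Total interest = total paid − principal = $11,784.67 − $9,250.00 = $2,534.67.

$2,534.67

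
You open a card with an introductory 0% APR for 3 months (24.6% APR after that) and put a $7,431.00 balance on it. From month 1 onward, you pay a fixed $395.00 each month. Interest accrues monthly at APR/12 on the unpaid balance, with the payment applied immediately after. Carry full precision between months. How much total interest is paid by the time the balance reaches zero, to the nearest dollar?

Promo months 1–3 at r₀ = 0%/12 = 0; months 4+ at r₁ = 24.6%/12 = 0.0205.
After month 3 (no interest yet): B = $7,431.00 − 3·$395.00 = $6,246.00.
Then at r₁ with $395.00/mo: n₂ = −ln(1 − r₁·B/P)/ln(1+r₁) ≈ 19.31 → 20 more payments.
Total paid = 22·$395.00 + $122.25 = $8,812.25; interest = $8,812.25 − $7,431.00 = $1,381.25.

$1,381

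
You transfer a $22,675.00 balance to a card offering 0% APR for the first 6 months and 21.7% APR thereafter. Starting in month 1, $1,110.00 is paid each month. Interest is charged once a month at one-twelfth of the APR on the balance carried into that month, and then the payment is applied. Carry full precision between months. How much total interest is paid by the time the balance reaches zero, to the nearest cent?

$2,711.12

Promo months 1–6 at r₀ = 0%/12 = 0; months 7+ at r₁ = 21.7%/12 = 0.0180833.
After month 6 (no interest yet): B = $22,675.00 − 6·$1,110.00 = $16,015.00.
Then at r₁ with $1,110.00/mo: n₂ = −ln(1 − r₁·B/P)/ln(1+r₁) ≈ 16.87 → 17 more payments.
Total paid = 22·$1,110.00 + $966.12 = $25,386.12; interest = $25,386.12 − $22,675.00 = $2,711.12.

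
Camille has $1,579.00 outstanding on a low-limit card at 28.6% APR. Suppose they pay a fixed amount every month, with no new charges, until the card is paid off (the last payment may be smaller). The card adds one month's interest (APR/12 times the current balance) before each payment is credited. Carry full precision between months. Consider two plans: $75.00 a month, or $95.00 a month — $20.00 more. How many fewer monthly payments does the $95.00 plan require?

Monthly rate r = 28.6%/12 = 2.38333% = 0.0238333.
At $75.00/mo: n = ⌈−ln(1 − rB₀/P)/ln(1+r)⌉ = 30 payments (last $43.64); total interest = total paid − $1,579.00 = $639.64.
At $95.00/mo: 22 payments (last $39.70); total interest $455.70.
Payments saved = 30 − 22 = 8.

8 fewer payments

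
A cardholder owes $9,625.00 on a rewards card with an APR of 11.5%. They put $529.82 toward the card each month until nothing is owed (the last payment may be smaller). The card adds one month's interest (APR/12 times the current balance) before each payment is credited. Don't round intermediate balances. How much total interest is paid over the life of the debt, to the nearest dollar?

$1,001

Monthly rate r = 11.5%/12 = 0.958333% = 0.00958333.
Payoff takes n = ⌈−ln(1 − rB₀/P)/ln(1+r)⌉ = ⌈20.055⌉ = 21 payments; the last is $29.17.
Total paid = 20·$529.82 + $29.17 = $10,625.57.
Total interest = total paid − principal = $10,625.57 − $9,625.00 = $1,000.57.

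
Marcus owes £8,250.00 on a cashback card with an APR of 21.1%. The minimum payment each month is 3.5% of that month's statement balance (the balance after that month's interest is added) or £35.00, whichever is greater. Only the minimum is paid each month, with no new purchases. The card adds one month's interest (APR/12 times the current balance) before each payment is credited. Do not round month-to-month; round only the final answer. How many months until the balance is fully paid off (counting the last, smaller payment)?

156 months

Monthly rate r = 21.1%/12 = 1.75833% = 0.0175833.
While 3.5% of the post-interest balance exceeds £35.00, each month B ← (B·(1+r))·(1 − 0.035), i.e. B shrinks by the factor (1+r)·0.965 = 0.98197.
This holds for months 1–117. Entering month 118 the balance is £981.38; 3.5% of the post-interest balance is now below £35.00, so the flat £35.00 minimum applies from here.
From month 118 a fixed £35.00 at rate r clears £981.38 in 39 more payments. Total: 117 + 39 = 156 months.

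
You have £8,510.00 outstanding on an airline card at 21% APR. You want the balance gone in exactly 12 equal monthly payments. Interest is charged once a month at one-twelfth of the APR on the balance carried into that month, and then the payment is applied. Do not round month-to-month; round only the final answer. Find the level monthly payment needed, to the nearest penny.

£792.40

Monthly rate r = 21%/12 = 1.75% = 0.0175.
Level-payment amortization: P = B₀·r / (1 − (1+r)^(−n)) = 8510.00·0.0175 / (1 − 1.0175^(−12)).
Denominator 1 − (1+r)^(−12) = 0.18794212.
P = 148.925 / 0.18794212 ≈ 792.40.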